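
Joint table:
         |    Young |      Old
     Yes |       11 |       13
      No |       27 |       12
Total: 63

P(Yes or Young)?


P(Yes∨Young) = P(Yes) + P(Young) - P(Yes∧Young)
= (24 + 38 - 11)/63 = 51/63 = 17/21

P = 17/21 ≈ 80.95%


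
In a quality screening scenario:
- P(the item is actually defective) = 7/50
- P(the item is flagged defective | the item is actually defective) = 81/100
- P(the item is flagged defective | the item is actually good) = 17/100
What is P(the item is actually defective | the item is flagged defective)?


Using Bayes' theorem:
P(A|B) = P(B|A)·P(A) / P(B)

P(the item is flagged defective) = 81/100 × 7/50 + 17/100 × 43/50
= 567/5000 + 731/5000 = 649/2500

P(the item is actually defective|the item is flagged defective) = (567/5000) / (649/2500) = 567/1298

P(the item is actually defective|the item is flagged defective) = 567/1298 ≈ 43.68%


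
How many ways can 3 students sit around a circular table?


Circular arrangements of 3 distinct objects: fix one position to break rotational symmetry.
(n-1)! = 2! = 2

2


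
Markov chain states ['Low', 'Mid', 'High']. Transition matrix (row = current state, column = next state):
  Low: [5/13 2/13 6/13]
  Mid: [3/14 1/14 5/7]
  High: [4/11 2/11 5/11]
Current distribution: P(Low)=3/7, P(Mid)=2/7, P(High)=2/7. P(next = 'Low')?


P(next=Low) = Σᵢ P(now=i)×P(i→Low)
= 3/7×5/13 + 2/7×3/14 + 2/7×4/11
= 15/91 + 3/49 + 8/77 = 2312/7007

P = 2312/7007 ≈ 0.3300


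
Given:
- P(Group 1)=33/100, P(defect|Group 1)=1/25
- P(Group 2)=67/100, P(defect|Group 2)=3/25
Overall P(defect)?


P(B) = Σ P(B|Aᵢ)×P(Aᵢ)
  1/25×33/100 = 33/2500
  3/25×67/100 = 201/2500
Sum = 117/1250

P(defect) = 117/1250 ≈ 9.36%


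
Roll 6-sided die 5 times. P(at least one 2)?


P(no 2)^5 = (5/6)^5 = 3125/7776
P(≥1) = 1 - 3125/7776 = 4651/7776

P = 4651/7776 ≈ 59.81%


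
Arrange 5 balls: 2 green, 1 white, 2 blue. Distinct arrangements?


5!/(2!×1!×2!) = 30

30


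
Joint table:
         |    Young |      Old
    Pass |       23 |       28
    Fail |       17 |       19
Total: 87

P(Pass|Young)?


P(Pass|Young) = 23/(23+17) = 23/40

P = 23/40 ≈ 57.50%


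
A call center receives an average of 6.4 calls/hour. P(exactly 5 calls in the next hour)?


Poisson(λ=6.4): P(X=5) = e^(-λ)×λ^k/k!
= e^(-6.4) × 6.4^5 / 5!
≈ 0.001661557273 × 10737.41824 / 120 ≈ 0.148674

P(X=5) ≈ 0.148674 ≈ 14.87%


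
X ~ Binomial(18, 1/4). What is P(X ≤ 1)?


P(X ≤ 1) = Σ P(X=i) for i=0..1
P(X=0) = 387420489/68719476736
P(X=1) = 1162261467/34359738368
Sum = 2711943423/68719476736

P(X ≤ 1) = 2711943423/68719476736 ≈ 3.95%


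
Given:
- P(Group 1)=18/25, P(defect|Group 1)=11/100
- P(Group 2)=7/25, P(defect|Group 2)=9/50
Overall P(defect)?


P(B) = Σ P(B|Aᵢ)×P(Aᵢ)
  11/100×18/25 = 99/1250
  9/50×7/25 = 63/1250
Sum = 81/625

P(defect) = 81/625 ≈ 12.96%


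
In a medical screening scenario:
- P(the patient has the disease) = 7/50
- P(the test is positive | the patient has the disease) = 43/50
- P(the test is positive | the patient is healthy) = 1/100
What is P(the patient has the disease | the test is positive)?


Using Bayes' theorem:
P(A|B) = P(B|A)·P(A) / P(B)

P(the test is positive) = 43/50 × 7/50 + 1/100 × 43/50
= 301/2500 + 43/5000 = 129/1000

P(the patient has the disease|the test is positive) = (301/2500) / (129/1000) = 14/15

P(the patient has the disease|the test is positive) = 14/15 ≈ 93.33%


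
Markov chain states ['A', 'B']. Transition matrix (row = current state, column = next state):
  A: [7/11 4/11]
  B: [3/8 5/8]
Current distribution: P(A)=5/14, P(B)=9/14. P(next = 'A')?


P(next=A) = Σᵢ P(now=i)×P(i→A)
= 5/14×7/11 + 9/14×3/8
= 5/22 + 27/112 = 577/1232

P = 577/1232 ≈ 0.4683


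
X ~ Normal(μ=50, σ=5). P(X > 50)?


z = (50-50)/5 = 0.0
P(X > 50) = 1 - P(Z ≤ 0.0) = 1 - 0.5000 = 0.5000

P(X > 50) ≈ 0.5000


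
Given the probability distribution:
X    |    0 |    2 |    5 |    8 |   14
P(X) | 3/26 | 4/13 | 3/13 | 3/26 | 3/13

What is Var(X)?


E[X] = 77/13
E[X²] = 775/13
Var(X) = E[X²] - (E[X])² = 775/13 - 5929/169 = 4146/169

Var(X) = 4146/169 ≈ 24.5325


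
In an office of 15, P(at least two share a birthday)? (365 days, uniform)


P(all different) = Π(365-i)/365 for i=0..14
= 0.747099
P(match) = 1 - 0.747099 = 0.252901

P ≈ 0.2529 ≈ 25.29%


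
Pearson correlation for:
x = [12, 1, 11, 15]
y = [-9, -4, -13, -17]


n=4, Σx=39, Σy=-43, Σxy=-510, Σx²=491, Σy²=555
r = (4×(-510) - 39×(-43))/√((4×491 - 39²)(4×555 - (-43)²))
= -363/√(443×371) = -363/√164353 ≈ -363/405.4047 ≈ -0.8954

r ≈ -0.8954


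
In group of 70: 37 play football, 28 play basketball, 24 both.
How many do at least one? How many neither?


|A∪B| = 37+28-24 = 41
Neither = 70-41 = 29

At least one: 41; Neither: 29


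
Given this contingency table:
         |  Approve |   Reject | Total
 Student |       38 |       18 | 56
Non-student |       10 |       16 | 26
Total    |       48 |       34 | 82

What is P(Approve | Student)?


P(Approve | Student) = 38/(38+18) = 38/56 = 19/28

P(Approve|Student) = 19/28 ≈ 67.86%


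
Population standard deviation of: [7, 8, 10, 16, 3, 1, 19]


Mean = 64/7
  (7-64/7)²=225/49
  (8-64/7)²=64/49
  (10-64/7)²=36/49
  (16-64/7)²=2304/49
  (3-64/7)²=1849/49
  (1-64/7)²=3249/49
  (19-64/7)²=4761/49
Σ(x-μ)² = 1784/7
σ² = (1784/7)/7 = 1784/49

σ = √(1784/49) ≈ 6.0339


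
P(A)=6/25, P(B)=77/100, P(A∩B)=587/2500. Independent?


P(A)×P(B) = 231/1250
P(A∩B) = 587/2500
Not equal → NOT independent

No, not independent


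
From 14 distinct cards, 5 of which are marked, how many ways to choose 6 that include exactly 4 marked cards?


Choose 4 of the 5 marked cards and 2 of the other 9 cards:
C(5,4)×C(9,2) = 5×36 = 180

180


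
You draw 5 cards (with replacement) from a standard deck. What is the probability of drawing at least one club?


P(not a club) = 39/52 = 3/4
P(none in 5 draws) = (3/4)^5 = 243/1024
P(≥1 club) = 1 - 243/1024 = 781/1024

P = 781/1024 ≈ 76.27%


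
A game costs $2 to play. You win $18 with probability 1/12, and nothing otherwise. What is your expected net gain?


E[gain] = (18-2)×1/12 + (-2)×11/12
= 4/3 - 11/6 = -1/2

Expected net gain = $-1/2 ≈ $-0.50


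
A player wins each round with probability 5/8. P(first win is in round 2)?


Geometric: P(X=2) = (1-p)^(k-1)×p = (3/8)^1×5/8 = 15/64

P(X=2) = 15/64 ≈ 23.44%


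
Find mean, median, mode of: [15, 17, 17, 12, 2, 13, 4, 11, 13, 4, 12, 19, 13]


Sorted: [2, 4, 4, 11, 12, 12, 13, 13, 13, 15, 17, 17, 19]
Mean = 152/13
Median = 13
Freq: {15: 1, 17: 2, 12: 2, 2: 1, 13: 3, 4: 2, 11: 1, 19: 1}
Mode: [13]

Mean=152/13, Median=13, Mode=13


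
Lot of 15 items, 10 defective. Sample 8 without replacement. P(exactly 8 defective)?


Hypergeometric: C(10,8)×C(5,0)/C(15,8)
= 45×1/6435 = 1/143

P(X=8) = 1/143 ≈ 0.70%


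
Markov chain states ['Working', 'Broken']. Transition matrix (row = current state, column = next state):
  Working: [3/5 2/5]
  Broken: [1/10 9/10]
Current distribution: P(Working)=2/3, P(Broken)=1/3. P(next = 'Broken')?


P(next=Broken) = Σᵢ P(now=i)×P(i→Broken)
= 2/3×2/5 + 1/3×9/10
= 4/15 + 3/10 = 17/30

P = 17/30 ≈ 0.5667


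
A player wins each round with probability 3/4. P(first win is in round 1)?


Geometric: P(X=1) = (1-p)^(k-1)×p = (1/4)^0×3/4 = 3/4

P(X=1) = 3/4 ≈ 75.00%


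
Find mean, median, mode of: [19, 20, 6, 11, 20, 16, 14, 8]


Sorted: [6, 8, 11, 14, 16, 19, 20, 20]
Mean = 114/8 = 57/4
Median = 15
Freq: {19: 1, 20: 2, 6: 1, 11: 1, 16: 1, 14: 1, 8: 1}
Mode: [20]

Mean=57/4, Median=15, Mode=20


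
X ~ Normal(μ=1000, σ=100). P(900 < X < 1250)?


z₁=(900-1000)/100=-1.0, z₂=(1250-1000)/100=2.5
P = Φ(2.5) - Φ(-1.0) = 0.993790 - 0.158655 = 0.835135 ≈ 0.8351

P(900 < X < 1250) ≈ 0.8351


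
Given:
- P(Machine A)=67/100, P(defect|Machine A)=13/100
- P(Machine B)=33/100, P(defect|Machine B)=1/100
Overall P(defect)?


P(B) = Σ P(B|Aᵢ)×P(Aᵢ)
  13/100×67/100 = 871/10000
  1/100×33/100 = 33/10000
Sum = 113/1250

P(defect) = 113/1250 ≈ 9.04%


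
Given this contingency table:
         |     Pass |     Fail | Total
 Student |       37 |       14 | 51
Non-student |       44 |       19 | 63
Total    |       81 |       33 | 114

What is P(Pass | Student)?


P(Pass | Student) = 37/(37+14) = 37/51

P(Pass|Student) = 37/51 ≈ 72.55%


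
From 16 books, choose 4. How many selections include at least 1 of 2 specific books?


Complement: C(16,4) - C(14,4) = 1820 - 1001 = 819

819


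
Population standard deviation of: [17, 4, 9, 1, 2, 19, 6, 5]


Mean = 63/8
  (17-63/8)²=5329/64
  (4-63/8)²=961/64
  (9-63/8)²=81/64
  (1-63/8)²=3025/64
  (2-63/8)²=2209/64
  (19-63/8)²=7921/64
  (6-63/8)²=225/64
  (5-63/8)²=529/64
Σ(x-μ)² = 2535/8
σ² = (2535/8)/8 = 2535/64

σ = √(2535/64) ≈ 6.2936


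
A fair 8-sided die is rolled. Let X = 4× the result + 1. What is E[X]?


E[die] = (1+8)/2 = 9/2
E[X] = 4×9/2 + 1 = 19

E[X] = 19


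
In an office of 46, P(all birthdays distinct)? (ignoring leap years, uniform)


P(all different) = Π(365-i)/365 for i=0..45
= (365/365)×(364/365)×...×(320/365)
= 0.051747

P ≈ 0.0517 ≈ 5.17%


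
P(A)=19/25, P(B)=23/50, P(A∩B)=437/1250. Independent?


P(A)×P(B) = 437/1250
P(A∩B) = 437/1250
Equal ✓ → Independent

Yes, independent


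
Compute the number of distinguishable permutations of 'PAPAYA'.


Letters: 6, freq: {'P': 2, 'A': 3, 'Y': 1}
6!/(2!×3!×1!) = 720/12 = 60

60


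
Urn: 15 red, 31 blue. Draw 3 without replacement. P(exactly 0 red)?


Hypergeometric: C(15,0)×C(31,3)/C(46,3)
= 1×4495/15180 = 899/3036

P(X=0) = 899/3036 ≈ 29.61%


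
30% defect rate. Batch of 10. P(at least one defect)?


P(all good) = (7/10)^10 = 282475249/10000000000
P(≥1 defect) = 9717524751/10000000000

P = 9717524751/10000000000 ≈ 97.18%


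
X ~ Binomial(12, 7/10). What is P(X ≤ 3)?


P(X ≤ 3) = Σ P(X=i) for i=0..3
P(X=0) = 531441/1000000000000
P(X=1) = 3720087/250000000000
P(X=2) = 95482233/500000000000
P(X=3) = 74263959/50000000000
Sum = 338331087/200000000000

P(X ≤ 3) = 338331087/200000000000 ≈ 0.17%


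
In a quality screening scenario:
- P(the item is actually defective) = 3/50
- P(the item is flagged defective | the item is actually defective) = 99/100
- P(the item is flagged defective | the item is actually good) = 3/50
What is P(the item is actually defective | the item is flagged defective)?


Using Bayes' theorem:
P(A|B) = P(B|A)·P(A) / P(B)

P(the item is flagged defective) = 99/100 × 3/50 + 3/50 × 47/50
= 297/5000 + 141/2500 = 579/5000

P(the item is actually defective|the item is flagged defective) = (297/5000) / (579/5000) = 99/193

P(the item is actually defective|the item is flagged defective) = 99/193 ≈ 51.30%


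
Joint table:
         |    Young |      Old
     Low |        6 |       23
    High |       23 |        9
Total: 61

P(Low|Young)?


P(Low|Young) = 6/(6+23) = 6/29

P = 6/29 ≈ 20.69%


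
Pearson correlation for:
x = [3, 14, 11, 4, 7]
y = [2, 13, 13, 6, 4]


n=5, Σx=39, Σy=38, Σxy=383, Σx²=391, Σy²=394
r = (5×383 - 39×38)/√((5×391 - 39²)(5×394 - 38²))
= 433/√(434×526) = 433/√228284 ≈ 433/477.7907 ≈ 0.9063

r ≈ 0.9063


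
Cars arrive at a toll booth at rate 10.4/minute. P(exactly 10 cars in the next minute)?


Poisson(λ=10.4): P(X=10) = e^(-λ)×λ^k/k!
= e^(-10.4) × 10.4^10 / 10!
≈ 3.043248301e-05 × 14802442849.2 / 3628800 ≈ 0.124139

P(X=10) ≈ 0.124139 ≈ 12.41%


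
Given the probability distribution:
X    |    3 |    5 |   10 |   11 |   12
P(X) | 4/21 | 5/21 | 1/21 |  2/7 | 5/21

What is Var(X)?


E[X] = 173/21
E[X²] = 569/7
Var(X) = E[X²] - (E[X])² = 569/7 - 29929/441 = 5918/441

Var(X) = 5918/441 ≈ 13.4195


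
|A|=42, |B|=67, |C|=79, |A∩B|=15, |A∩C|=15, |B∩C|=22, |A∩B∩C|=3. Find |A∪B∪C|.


|A∪B∪C| = 42+67+79-15-15-22+3 = 139

|A∪B∪C| = 139


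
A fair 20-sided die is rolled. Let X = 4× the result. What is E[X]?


E[die] = (1+20)/2 = 21/2
E[X] = 4 × 21/2 = 42

E[X] = 42


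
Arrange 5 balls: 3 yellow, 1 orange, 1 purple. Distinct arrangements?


5!/(3!×1!×1!) = 20

20


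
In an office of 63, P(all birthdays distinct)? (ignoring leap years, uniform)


P(all different) = Π(365-i)/365 for i=0..62
= (365/365)×(364/365)×...×(303/365)
= 0.003396

P ≈ 0.0034 ≈ 0.34%


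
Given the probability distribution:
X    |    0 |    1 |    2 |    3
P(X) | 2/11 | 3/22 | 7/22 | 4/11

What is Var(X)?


E[X] = 41/22
E[X²] = 103/22
Var(X) = E[X²] - (E[X])² = 103/22 - 1681/484 = 585/484

Var(X) = 585/484 ≈ 1.2087


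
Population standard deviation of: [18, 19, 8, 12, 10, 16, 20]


Mean = 103/7
  (18-103/7)²=529/49
  (19-103/7)²=900/49
  (8-103/7)²=2209/49
  (12-103/7)²=361/49
  (10-103/7)²=1089/49
  (16-103/7)²=81/49
  (20-103/7)²=1369/49
Σ(x-μ)² = 934/7
σ² = (934/7)/7 = 934/49

σ = √(934/49) ≈ 4.3659


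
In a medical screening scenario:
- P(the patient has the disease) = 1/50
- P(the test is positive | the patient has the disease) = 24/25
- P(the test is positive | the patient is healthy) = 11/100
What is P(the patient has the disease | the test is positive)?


Using Bayes' theorem:
P(A|B) = P(B|A)·P(A) / P(B)

P(the test is positive) = 24/25 × 1/50 + 11/100 × 49/50
= 12/625 + 539/5000 = 127/1000

P(the patient has the disease|the test is positive) = (12/625) / (127/1000) = 96/635

P(the patient has the disease|the test is positive) = 96/635 ≈ 15.12%


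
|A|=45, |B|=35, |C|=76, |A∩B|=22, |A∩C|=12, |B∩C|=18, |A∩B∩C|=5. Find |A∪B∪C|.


|A∪B∪C| = 45+35+76-22-12-18+5 = 109

|A∪B∪C| = 109


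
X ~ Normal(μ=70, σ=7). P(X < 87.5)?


z = (87.5-70)/7 = 2.5
P(Z < 2.5) = 0.9938

P(X < 87.5) ≈ 0.9938


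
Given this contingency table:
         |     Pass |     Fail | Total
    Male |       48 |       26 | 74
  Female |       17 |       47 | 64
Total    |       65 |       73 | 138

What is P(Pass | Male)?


P(Pass | Male) = 48/(48+26) = 48/74 = 24/37

P(Pass|Male) = 24/37 ≈ 64.86%


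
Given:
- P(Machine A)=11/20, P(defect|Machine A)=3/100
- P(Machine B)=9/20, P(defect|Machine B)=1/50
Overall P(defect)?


P(B) = Σ P(B|Aᵢ)×P(Aᵢ)
  3/100×11/20 = 33/2000
  1/50×9/20 = 9/1000
Sum = 51/2000

P(defect) = 51/2000 ≈ 2.55%


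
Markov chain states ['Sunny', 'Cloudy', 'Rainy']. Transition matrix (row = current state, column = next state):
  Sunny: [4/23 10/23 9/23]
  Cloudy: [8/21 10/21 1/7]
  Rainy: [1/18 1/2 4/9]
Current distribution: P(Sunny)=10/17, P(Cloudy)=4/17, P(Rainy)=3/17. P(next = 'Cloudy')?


P(next=Cloudy) = Σᵢ P(now=i)×P(i→Cloudy)
= 10/17×10/23 + 4/17×10/21 + 3/17×1/2
= 100/391 + 40/357 + 3/34 = 7489/16422

P = 7489/16422 ≈ 0.4560


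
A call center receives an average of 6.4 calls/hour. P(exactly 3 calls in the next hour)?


Poisson(λ=6.4): P(X=3) = e^(-λ)×λ^k/k!
= e^(-6.4) × 6.4^3 / 3!
≈ 0.001661557273 × 262.144 / 6 ≈ 0.072595

P(X=3) ≈ 0.072595 ≈ 7.26%


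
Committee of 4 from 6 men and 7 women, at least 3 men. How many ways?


Count by #men:
  3M,1W: C(6,3)×C(7,1)=140
  4M,0W: C(6,4)×C(7,0)=15
Total = 155

155


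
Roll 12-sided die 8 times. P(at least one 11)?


P(no 11)^8 = (11/12)^8 = 214358881/429981696
P(≥1) = 1 - 214358881/429981696 = 215622815/429981696

P = 215622815/429981696 ≈ 50.15%


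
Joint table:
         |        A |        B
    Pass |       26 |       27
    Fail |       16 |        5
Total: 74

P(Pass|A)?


P(Pass|A) = 26/(26+16) = 26/42 = 13/21

P = 13/21 ≈ 61.90%


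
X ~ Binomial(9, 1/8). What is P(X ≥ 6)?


P(X ≥ 6) = Σ P(X=i) for i=6..9
P(X=6) = 7203/33554432
P(X=7) = 441/33554432
P(X=8) = 63/134217728
P(X=9) = 1/134217728
Sum = 1915/8388608

P(X ≥ 6) = 1915/8388608 ≈ 0.02%


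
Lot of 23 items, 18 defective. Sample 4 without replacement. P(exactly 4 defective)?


Hypergeometric: C(18,4)×C(5,0)/C(23,4)
= 3060×1/8855 = 612/1771

P(X=4) = 612/1771 ≈ 34.56%


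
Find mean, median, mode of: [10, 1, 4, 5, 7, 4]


Sorted: [1, 4, 4, 5, 7, 10]
Mean = 31/6
Median = 9/2
Freq: {10: 1, 1: 1, 4: 2, 5: 1, 7: 1}
Mode: [4]

Mean=31/6, Median=9/2, Mode=4


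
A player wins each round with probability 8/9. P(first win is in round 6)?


Geometric: P(X=6) = (1-p)^(k-1)×p = (1/9)^5×8/9 = 8/531441

P(X=6) = 8/531441 ≈ 0.00%


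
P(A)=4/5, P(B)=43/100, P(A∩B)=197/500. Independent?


P(A)×P(B) = 43/125
P(A∩B) = 197/500
Not equal → NOT independent

No, not independent


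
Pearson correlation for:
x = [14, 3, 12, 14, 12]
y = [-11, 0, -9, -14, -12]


n=5, Σx=55, Σy=-46, Σxy=-602, Σx²=689, Σy²=542
r = (5×(-602) - 55×(-46))/√((5×689 - 55²)(5×542 - (-46)²))
= -480/√(420×594) = -480/√249480 ≈ -480/499.4797 ≈ -0.9610

r ≈ -0.9610


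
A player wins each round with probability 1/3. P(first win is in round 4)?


Geometric: P(X=4) = (1-p)^(k-1)×p = (2/3)^3×1/3 = 8/81

P(X=4) = 8/81 ≈ 9.88%


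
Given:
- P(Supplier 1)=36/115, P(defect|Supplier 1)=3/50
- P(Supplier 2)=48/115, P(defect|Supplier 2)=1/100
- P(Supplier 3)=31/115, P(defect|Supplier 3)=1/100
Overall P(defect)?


P(B) = Σ P(B|Aᵢ)×P(Aᵢ)
  3/50×36/115 = 54/2875
  1/100×48/115 = 12/2875
  1/100×31/115 = 31/11500
Sum = 59/2300

P(defect) = 59/2300 ≈ 2.57%


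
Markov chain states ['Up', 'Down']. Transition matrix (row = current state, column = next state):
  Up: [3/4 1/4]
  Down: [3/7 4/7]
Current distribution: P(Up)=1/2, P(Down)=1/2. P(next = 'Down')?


P(next=Down) = Σᵢ P(now=i)×P(i→Down)
= 1/2×1/4 + 1/2×4/7
= 1/8 + 2/7 = 23/56

P = 23/56 ≈ 0.4107


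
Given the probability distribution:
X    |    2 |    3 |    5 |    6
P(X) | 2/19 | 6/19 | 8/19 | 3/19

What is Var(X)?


E[X] = 80/19
E[X²] = 370/19
Var(X) = E[X²] - (E[X])² = 370/19 - 6400/361 = 630/361

Var(X) = 630/361 ≈ 1.7452


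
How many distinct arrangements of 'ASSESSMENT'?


Letters: 10, freq: {'A': 1, 'S': 4, 'E': 2, 'M': 1, 'N': 1, 'T': 1}
10!/(1!×4!×2!×1!×1!×1!) = 3628800/48 = 75600

75600


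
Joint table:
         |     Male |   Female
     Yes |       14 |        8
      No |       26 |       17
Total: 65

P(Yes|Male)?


P(Yes|Male) = 14/(14+26) = 14/40 = 7/20

P = 7/20 ≈ 35.00%


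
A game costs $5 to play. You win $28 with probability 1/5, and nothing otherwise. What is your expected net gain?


E[gain] = (28-5)×1/5 + (-5)×4/5
= 23/5 - 4 = 3/5

Expected net gain = $3/5 ≈ $0.60


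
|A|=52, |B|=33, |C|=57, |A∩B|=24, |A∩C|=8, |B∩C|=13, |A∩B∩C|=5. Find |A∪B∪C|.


|A∪B∪C| = 52+33+57-24-8-13+5 = 102

|A∪B∪C| = 102


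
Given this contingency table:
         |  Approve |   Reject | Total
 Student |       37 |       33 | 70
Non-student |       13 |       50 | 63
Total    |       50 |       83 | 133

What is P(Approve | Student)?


P(Approve | Student) = 37/(37+33) = 37/70

P(Approve|Student) = 37/70 ≈ 52.86%


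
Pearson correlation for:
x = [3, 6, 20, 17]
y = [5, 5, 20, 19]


n=4, Σx=46, Σy=49, Σxy=768, Σx²=734, Σy²=811
r = (4×768 - 46×49)/√((4×734 - 46²)(4×811 - 49²))
= 818/√(820×843) = 818/√691260 ≈ 818/831.4205 ≈ 0.9839

r ≈ 0.9839


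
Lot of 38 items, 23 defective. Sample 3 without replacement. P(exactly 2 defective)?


Hypergeometric: C(23,2)×C(15,1)/C(38,3)
= 253×15/8436 = 1265/2812

P(X=2) = 1265/2812 ≈ 44.99%


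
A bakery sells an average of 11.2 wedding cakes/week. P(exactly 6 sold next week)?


Poisson(λ=11.2): P(X=6) = e^(-λ)×λ^k/k!
= e^(-11.2) × 11.2^6 / 6!
≈ 1.367419607e-05 × 1973822.68518 / 720 ≈ 0.037487

P(X=6) ≈ 0.037487 ≈ 3.75%


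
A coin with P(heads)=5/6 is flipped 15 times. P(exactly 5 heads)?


Binomial: P(X=5) = C(15,5)×p^5×(1-p)^10
= 3003 × 3125/7776 × 1/60466176 = 3128125/156728328192

P(X=5) = 3128125/156728328192 ≈ 0.00%


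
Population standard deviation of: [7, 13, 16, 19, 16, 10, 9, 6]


Mean = 96/8 = 12
  (7-12)²=25
  (13-12)²=1
  (16-12)²=16
  (19-12)²=49
  (16-12)²=16
  (10-12)²=4
  (9-12)²=9
  (6-12)²=36
Σ(x-μ)² = 156
σ² = 156/8 = 39/2

σ = √(39/2) ≈ 4.4159


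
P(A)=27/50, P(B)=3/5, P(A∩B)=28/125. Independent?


P(A)×P(B) = 81/250
P(A∩B) = 28/125
Not equal → NOT independent

No, not independent


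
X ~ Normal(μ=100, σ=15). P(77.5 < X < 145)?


z₁=(77.5-100)/15=-1.5, z₂=(145-100)/15=3.0
P = Φ(3.0) - Φ(-1.5) = 0.998650 - 0.066807 = 0.931843 ≈ 0.9318

P(77.5 < X < 145) ≈ 0.9318


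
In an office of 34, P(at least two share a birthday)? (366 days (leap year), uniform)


P(all different) = Π(366-i)/366 for i=0..33
= 0.205601
P(match) = 1 - 0.205601 = 0.794399

P ≈ 0.7944 ≈ 79.44%


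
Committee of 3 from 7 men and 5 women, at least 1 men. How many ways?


Count by #men:
  1M,2W: C(7,1)×C(5,2)=70
  2M,1W: C(7,2)×C(5,1)=105
  3M,0W: C(7,3)×C(5,0)=35
Total = 210

210


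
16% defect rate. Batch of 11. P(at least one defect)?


P(all good) = (21/25)^11 = 350277500542221/2384185791015625
P(≥1 defect) = 2033908290473404/2384185791015625

P = 2033908290473404/2384185791015625 ≈ 85.31%


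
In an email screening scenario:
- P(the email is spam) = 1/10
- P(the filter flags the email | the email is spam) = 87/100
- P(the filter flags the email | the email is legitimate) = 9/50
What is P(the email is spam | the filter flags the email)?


Using Bayes' theorem:
P(A|B) = P(B|A)·P(A) / P(B)

P(the filter flags the email) = 87/100 × 1/10 + 9/50 × 9/10
= 87/1000 + 81/500 = 249/1000

P(the email is spam|the filter flags the email) = (87/1000) / (249/1000) = 29/83

P(the email is spam|the filter flags the email) = 29/83 ≈ 34.94%


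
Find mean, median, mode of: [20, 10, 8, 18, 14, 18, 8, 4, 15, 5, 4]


Sorted: [4, 4, 5, 8, 8, 10, 14, 15, 18, 18, 20]
Mean = 124/11
Median = 10
Freq: {20: 1, 10: 1, 8: 2, 18: 2, 14: 1, 4: 2, 15: 1, 5: 1}
Mode: [4, 8, 18]

Mean=124/11, Median=10, Mode=[4, 8, 18]


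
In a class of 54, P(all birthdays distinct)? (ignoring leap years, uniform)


P(all different) = Π(365-i)/365 for i=0..53
= (365/365)×(364/365)×...×(312/365)
= 0.016123

P ≈ 0.0161 ≈ 1.61%


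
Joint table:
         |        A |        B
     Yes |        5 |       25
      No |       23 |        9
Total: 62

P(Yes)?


P(Yes) = (5+25)/62 = 30/62 = 15/31

P(Yes) = 15/31 ≈ 48.39%


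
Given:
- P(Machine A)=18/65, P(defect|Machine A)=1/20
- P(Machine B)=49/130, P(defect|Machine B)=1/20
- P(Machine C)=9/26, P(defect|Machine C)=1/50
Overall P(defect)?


P(B) = Σ P(B|Aᵢ)×P(Aᵢ)
  1/20×18/65 = 9/650
  1/20×49/130 = 49/2600
  1/50×9/26 = 9/1300
Sum = 103/2600

P(defect) = 103/2600 ≈ 3.96%


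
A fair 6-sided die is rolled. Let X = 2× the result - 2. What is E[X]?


E[die] = (1+6)/2 = 7/2
E[X] = 2×7/2 - 2 = 5

E[X] = 5


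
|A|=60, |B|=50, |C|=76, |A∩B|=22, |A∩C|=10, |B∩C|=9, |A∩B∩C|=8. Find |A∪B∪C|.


|A∪B∪C| = 60+50+76-22-10-9+8 = 153

|A∪B∪C| = 153


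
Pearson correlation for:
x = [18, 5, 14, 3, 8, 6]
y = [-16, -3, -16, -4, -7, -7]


n=6, Σx=54, Σy=-53, Σxy=-637, Σx²=654, Σy²=635
r = (6×(-637) - 54×(-53))/√((6×654 - 54²)(6×635 - (-53)²))
= -960/√(1008×1001) = -960/√1009008 ≈ -960/1004.4939 ≈ -0.9557

r ≈ -0.9557


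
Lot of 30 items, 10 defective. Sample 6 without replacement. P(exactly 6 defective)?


Hypergeometric: C(10,6)×C(20,0)/C(30,6)
= 210×1/593775 = 2/5655

P(X=6) = 2/5655 ≈ 0.04%


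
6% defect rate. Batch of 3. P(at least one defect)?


P(all good) = (47/50)^3 = 103823/125000
P(≥1 defect) = 21177/125000

P = 21177/125000 ≈ 16.94%


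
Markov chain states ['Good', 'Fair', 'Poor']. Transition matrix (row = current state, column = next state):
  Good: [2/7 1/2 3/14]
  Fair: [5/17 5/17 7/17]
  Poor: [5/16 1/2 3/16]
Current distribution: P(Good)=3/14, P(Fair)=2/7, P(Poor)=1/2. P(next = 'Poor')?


P(next=Poor) = Σᵢ P(now=i)×P(i→Poor)
= 3/14×3/14 + 2/7×7/17 + 1/2×3/16
= 9/196 + 2/17 + 3/32 = 6859/26656

P = 6859/26656 ≈ 0.2573


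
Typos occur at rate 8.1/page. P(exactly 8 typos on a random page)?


Poisson(λ=8.1): P(X=8) = e^(-λ)×λ^k/k!
= e^(-8.1) × 8.1^8 / 8!
≈ 0.0003035391381 × 18530201.8885 / 40320 ≈ 0.139500

P(X=8) ≈ 0.139500 ≈ 13.95%


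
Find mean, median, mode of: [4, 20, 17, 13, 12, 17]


Sorted: [4, 12, 13, 17, 17, 20]
Mean = 83/6
Median = 15
Freq: {4: 1, 20: 1, 17: 2, 13: 1, 12: 1}
Mode: [17]

Mean=83/6, Median=15, Mode=17


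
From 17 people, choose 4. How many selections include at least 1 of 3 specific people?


Complement: C(17,4) - C(14,4) = 2380 - 1001 = 1379

1379


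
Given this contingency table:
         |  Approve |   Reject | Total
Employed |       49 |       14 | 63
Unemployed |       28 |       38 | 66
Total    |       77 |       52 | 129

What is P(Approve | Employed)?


P(Approve | Employed) = 49/(49+14) = 49/63 = 7/9

P(Approve|Employed) = 7/9 ≈ 77.78%


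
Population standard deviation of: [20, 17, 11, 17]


Mean = 65/4
  (20-65/4)²=225/16
  (17-65/4)²=9/16
  (11-65/4)²=441/16
  (17-65/4)²=9/16
Σ(x-μ)² = 171/4
σ² = (171/4)/4 = 171/16

σ = √(171/16) ≈ 3.2692


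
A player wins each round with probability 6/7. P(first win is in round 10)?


Geometric: P(X=10) = (1-p)^(k-1)×p = (1/7)^9×6/7 = 6/282475249

P(X=10) = 6/282475249 ≈ 0.00%


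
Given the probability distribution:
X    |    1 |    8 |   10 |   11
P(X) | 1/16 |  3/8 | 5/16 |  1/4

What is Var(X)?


E[X] = 143/16
E[X²] = 1369/16
Var(X) = E[X²] - (E[X])² = 1369/16 - 20449/256 = 1455/256

Var(X) = 1455/256 ≈ 5.6836


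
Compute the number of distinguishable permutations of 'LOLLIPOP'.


Letters: 8, freq: {'L': 3, 'O': 2, 'I': 1, 'P': 2}
8!/(3!×2!×1!×2!) = 40320/24 = 1680

1680


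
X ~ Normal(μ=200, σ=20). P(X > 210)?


z = (210-200)/20 = 0.5
P(X > 210) = 1 - P(Z ≤ 0.5) = 1 - 0.6915 = 0.3085

P(X > 210) ≈ 0.3085


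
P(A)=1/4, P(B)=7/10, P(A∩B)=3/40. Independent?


P(A)×P(B) = 7/40
P(A∩B) = 3/40
Not equal → NOT independent

No, not independent


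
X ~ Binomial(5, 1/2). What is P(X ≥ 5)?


P(X ≥ 5) = Σ P(X=i) for i=5..5
P(X=5) = 1/32
Sum = 1/32

P(X ≥ 5) = 1/32 ≈ 3.12%


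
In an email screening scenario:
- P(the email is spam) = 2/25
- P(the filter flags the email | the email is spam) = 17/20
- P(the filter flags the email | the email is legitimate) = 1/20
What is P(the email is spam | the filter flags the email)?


Using Bayes' theorem:
P(A|B) = P(B|A)·P(A) / P(B)

P(the filter flags the email) = 17/20 × 2/25 + 1/20 × 23/25
= 17/250 + 23/500 = 57/500

P(the email is spam|the filter flags the email) = (17/250) / (57/500) = 34/57

P(the email is spam|the filter flags the email) = 34/57 ≈ 59.65%


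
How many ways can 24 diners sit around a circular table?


Circular arrangements of 24 distinct objects: fix one position to break rotational symmetry.
(n-1)! = 23! = 25852016738884976640000

25852016738884976640000


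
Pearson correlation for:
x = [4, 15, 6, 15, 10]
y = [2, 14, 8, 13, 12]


n=5, Σx=50, Σy=49, Σxy=581, Σx²=602, Σy²=577
r = (5×581 - 50×49)/√((5×602 - 50²)(5×577 - 49²))
= 455/√(510×484) = 455/√246840 ≈ 455/496.8300 ≈ 0.9158

r ≈ 0.9158


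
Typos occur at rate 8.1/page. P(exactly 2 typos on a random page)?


Poisson(λ=8.1): P(X=2) = e^(-λ)×λ^k/k!
= e^(-8.1) × 8.1^2 / 2!
≈ 0.0003035391381 × 65.61 / 2 ≈ 0.009958

P(X=2) ≈ 0.009958 ≈ 1.00%


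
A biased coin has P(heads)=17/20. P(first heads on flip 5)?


Geometric: P(X=5) = (1-p)^(k-1)×p = (3/20)^4×17/20 = 1377/3200000

P(X=5) = 1377/3200000 ≈ 0.04%


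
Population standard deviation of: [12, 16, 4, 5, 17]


Mean = 54/5
  (12-54/5)²=36/25
  (16-54/5)²=676/25
  (4-54/5)²=1156/25
  (5-54/5)²=841/25
  (17-54/5)²=961/25
Σ(x-μ)² = 734/5
σ² = (734/5)/5 = 734/25

σ = √(734/25) ≈ 5.4185


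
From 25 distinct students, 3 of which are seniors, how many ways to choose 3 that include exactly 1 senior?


Choose 1 of the 3 seniors and 2 of the other 22 students:
C(3,1)×C(22,2) = 3×231 = 693

693


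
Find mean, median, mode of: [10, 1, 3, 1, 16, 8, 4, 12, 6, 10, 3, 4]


Sorted: [1, 1, 3, 3, 4, 4, 6, 8, 10, 10, 12, 16]
Mean = 78/12 = 13/2
Median = 5
Freq: {10: 2, 1: 2, 3: 2, 16: 1, 8: 1, 4: 2, 12: 1, 6: 1}
Mode: [1, 3, 4, 10]

Mean=13/2, Median=5, Mode=[1, 3, 4, 10]


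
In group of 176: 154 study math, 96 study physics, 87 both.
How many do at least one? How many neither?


|A∪B| = 154+96-87 = 163
Neither = 176-163 = 13

At least one: 163; Neither: 13


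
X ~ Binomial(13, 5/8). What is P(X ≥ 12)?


P(X ≥ 12) = Σ P(X=i) for i=12..13
P(X=12) = 9521484375/549755813888
P(X=13) = 1220703125/549755813888
Sum = 2685546875/137438953472

P(X ≥ 12) = 2685546875/137438953472 ≈ 1.95%


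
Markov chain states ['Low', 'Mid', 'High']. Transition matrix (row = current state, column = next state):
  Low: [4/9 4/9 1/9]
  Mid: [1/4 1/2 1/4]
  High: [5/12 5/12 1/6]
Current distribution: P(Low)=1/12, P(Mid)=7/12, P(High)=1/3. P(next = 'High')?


P(next=High) = Σᵢ P(now=i)×P(i→High)
= 1/12×1/9 + 7/12×1/4 + 1/3×1/6
= 1/108 + 7/48 + 1/18 = 91/432

P = 91/432 ≈ 0.2106


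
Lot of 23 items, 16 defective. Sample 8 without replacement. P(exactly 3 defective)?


Hypergeometric: C(16,3)×C(7,5)/C(23,8)
= 560×21/490314 = 1960/81719

P(X=3) = 1960/81719 ≈ 2.40%


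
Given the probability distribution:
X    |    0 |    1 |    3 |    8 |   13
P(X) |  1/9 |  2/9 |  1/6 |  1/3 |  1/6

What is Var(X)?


E[X] = 50/9
E[X²] = 461/9
Var(X) = E[X²] - (E[X])² = 461/9 - 2500/81 = 1649/81

Var(X) = 1649/81 ≈ 20.3580


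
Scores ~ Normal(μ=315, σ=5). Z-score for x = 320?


z = (x - μ)/σ = (320 - 315)/5 = 1.0

z = 1.0


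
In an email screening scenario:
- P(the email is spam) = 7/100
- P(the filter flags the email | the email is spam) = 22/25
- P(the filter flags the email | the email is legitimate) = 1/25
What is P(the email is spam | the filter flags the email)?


Using Bayes' theorem:
P(A|B) = P(B|A)·P(A) / P(B)

P(the filter flags the email) = 22/25 × 7/100 + 1/25 × 93/100
= 77/1250 + 93/2500 = 247/2500

P(the email is spam|the filter flags the email) = (77/1250) / (247/2500) = 154/247

P(the email is spam|the filter flags the email) = 154/247 ≈ 62.35%


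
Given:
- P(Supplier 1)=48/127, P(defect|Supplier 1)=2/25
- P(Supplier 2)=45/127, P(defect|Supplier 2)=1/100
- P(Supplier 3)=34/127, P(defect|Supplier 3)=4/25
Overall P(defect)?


P(B) = Σ P(B|Aᵢ)×P(Aᵢ)
  2/25×48/127 = 96/3175
  1/100×45/127 = 9/2540
  4/25×34/127 = 136/3175
Sum = 973/12700

P(defect) = 973/12700 ≈ 7.66%


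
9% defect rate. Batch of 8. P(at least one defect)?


P(all good) = (91/100)^8 = 4702525276151521/10000000000000000
P(≥1 defect) = 5297474723848479/10000000000000000

P = 5297474723848479/10000000000000000 ≈ 52.97%


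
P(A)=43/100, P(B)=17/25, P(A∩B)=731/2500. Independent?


P(A)×P(B) = 731/2500
P(A∩B) = 731/2500
Equal ✓ → Independent

Yes, independent


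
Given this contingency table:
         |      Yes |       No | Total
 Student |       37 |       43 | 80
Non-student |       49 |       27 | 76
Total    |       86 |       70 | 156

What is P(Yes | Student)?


P(Yes | Student) = 37/(37+43) = 37/80

P(Yes|Student) = 37/80 ≈ 46.25%


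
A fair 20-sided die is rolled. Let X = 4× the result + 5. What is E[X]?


E[die] = (1+20)/2 = 21/2
E[X] = 4×21/2 + 5 = 47

E[X] = 47


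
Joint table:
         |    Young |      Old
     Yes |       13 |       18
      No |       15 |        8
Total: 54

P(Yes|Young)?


P(Yes|Young) = 13/(13+15) = 13/28

P = 13/28 ≈ 46.43%


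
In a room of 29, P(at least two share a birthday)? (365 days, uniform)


P(all different) = Π(365-i)/365 for i=0..28
= 0.319031
P(match) = 1 - 0.319031 = 0.680969

P ≈ 0.6810 ≈ 68.10%


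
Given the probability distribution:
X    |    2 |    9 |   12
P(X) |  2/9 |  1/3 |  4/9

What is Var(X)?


E[X] = 79/9
E[X²] = 827/9
Var(X) = E[X²] - (E[X])² = 827/9 - 6241/81 = 1202/81

Var(X) = 1202/81 ≈ 14.8395


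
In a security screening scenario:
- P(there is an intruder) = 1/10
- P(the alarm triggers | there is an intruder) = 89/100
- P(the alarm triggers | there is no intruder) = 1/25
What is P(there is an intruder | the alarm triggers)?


Using Bayes' theorem:
P(A|B) = P(B|A)·P(A) / P(B)

P(the alarm triggers) = 89/100 × 1/10 + 1/25 × 9/10
= 89/1000 + 9/250 = 1/8

P(there is an intruder|the alarm triggers) = (89/1000) / (1/8) = 89/125

P(there is an intruder|the alarm triggers) = 89/125 ≈ 71.20%


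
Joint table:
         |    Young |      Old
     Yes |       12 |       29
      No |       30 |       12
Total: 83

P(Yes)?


P(Yes) = (12+29)/83 = 41/83

P(Yes) = 41/83 ≈ 49.40%


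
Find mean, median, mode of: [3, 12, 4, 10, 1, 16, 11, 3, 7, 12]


Sorted: [1, 3, 3, 4, 7, 10, 11, 12, 12, 16]
Mean = 79/10
Median = 17/2
Freq: {3: 2, 12: 2, 4: 1, 10: 1, 1: 1, 16: 1, 11: 1, 7: 1}
Mode: [3, 12]

Mean=79/10, Median=17/2, Mode=[3, 12]


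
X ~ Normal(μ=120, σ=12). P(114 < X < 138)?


z₁=(114-120)/12=-0.5, z₂=(138-120)/12=1.5
P = Φ(1.5) - Φ(-0.5) = 0.933193 - 0.308538 = 0.624655 ≈ 0.6247

P(114 < X < 138) ≈ 0.6247


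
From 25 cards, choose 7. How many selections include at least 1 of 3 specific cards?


Complement: C(25,7) - C(22,7) = 480700 - 170544 = 310156

310156


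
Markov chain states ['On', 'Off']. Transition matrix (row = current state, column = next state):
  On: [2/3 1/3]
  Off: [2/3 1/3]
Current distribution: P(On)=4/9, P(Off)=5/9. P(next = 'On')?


P(next=On) = Σᵢ P(now=i)×P(i→On)
= 4/9×2/3 + 5/9×2/3
= 8/27 + 10/27 = 2/3

P = 2/3 ≈ 0.6667


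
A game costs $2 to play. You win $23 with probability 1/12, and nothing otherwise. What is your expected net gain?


E[gain] = (23-2)×1/12 + (-2)×11/12
= 7/4 - 11/6 = -1/12

Expected net gain = $-1/12 ≈ $-0.08


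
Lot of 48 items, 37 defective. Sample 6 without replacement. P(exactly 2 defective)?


Hypergeometric: C(37,2)×C(11,4)/C(48,6)
= 666×330/12271512 = 1665/92966

P(X=2) = 1665/92966 ≈ 1.79%


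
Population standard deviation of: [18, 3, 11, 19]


Mean = 51/4
  (18-51/4)²=441/16
  (3-51/4)²=1521/16
  (11-51/4)²=49/16
  (19-51/4)²=625/16
Σ(x-μ)² = 659/4
σ² = (659/4)/4 = 659/16

σ = √(659/16) ≈ 6.4177


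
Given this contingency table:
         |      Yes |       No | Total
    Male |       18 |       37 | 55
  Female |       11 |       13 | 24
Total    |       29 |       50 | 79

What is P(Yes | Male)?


P(Yes | Male) = 18/(18+37) = 18/55

P(Yes|Male) = 18/55 ≈ 32.73%


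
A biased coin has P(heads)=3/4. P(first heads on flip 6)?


Geometric: P(X=6) = (1-p)^(k-1)×p = (1/4)^5×3/4 = 3/4096

P(X=6) = 3/4096 ≈ 0.07%


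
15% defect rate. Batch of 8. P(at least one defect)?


P(all good) = (17/20)^8 = 6975757441/25600000000
P(≥1 defect) = 18624242559/25600000000

P = 18624242559/25600000000 ≈ 72.75%


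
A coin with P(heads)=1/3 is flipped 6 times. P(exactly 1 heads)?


Binomial: P(X=1) = C(6,1)×p^1×(1-p)^5
= 6 × 1/3 × 32/243 = 64/243

P(X=1) = 64/243 ≈ 26.34%


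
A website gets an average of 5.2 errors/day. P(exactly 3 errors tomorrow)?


Poisson(λ=5.2): P(X=3) = e^(-λ)×λ^k/k!
= e^(-5.2) × 5.2^3 / 3!
≈ 0.005516564421 × 140.608 / 6 ≈ 0.129279

P(X=3) ≈ 0.129279 ≈ 12.93%


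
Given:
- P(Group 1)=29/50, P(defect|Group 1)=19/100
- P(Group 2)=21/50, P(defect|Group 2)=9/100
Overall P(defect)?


P(B) = Σ P(B|Aᵢ)×P(Aᵢ)
  19/100×29/50 = 551/5000
  9/100×21/50 = 189/5000
Sum = 37/250

P(defect) = 37/250 ≈ 14.80%


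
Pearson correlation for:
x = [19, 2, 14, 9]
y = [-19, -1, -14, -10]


n=4, Σx=44, Σy=-44, Σxy=-649, Σx²=642, Σy²=658
r = (4×(-649) - 44×(-44))/√((4×642 - 44²)(4×658 - (-44)²))
= -660/√(632×696) = -660/√439872 ≈ -660/663.2285 ≈ -0.9951

r ≈ -0.9951


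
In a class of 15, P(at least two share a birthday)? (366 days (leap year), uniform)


P(all different) = Π(366-i)/366 for i=0..14
= 0.747702
P(match) = 1 - 0.747702 = 0.252298

P ≈ 0.2523 ≈ 25.23%


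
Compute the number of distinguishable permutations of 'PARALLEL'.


Letters: 8, freq: {'P': 1, 'A': 2, 'R': 1, 'L': 3, 'E': 1}
8!/(1!×2!×1!×3!×1!) = 40320/12 = 3360

3360


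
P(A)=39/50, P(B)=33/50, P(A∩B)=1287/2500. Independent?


P(A)×P(B) = 1287/2500
P(A∩B) = 1287/2500
Equal ✓ → Independent

Yes, independent


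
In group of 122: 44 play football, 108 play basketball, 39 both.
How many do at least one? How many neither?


|A∪B| = 44+108-39 = 113
Neither = 122-113 = 9

At least one: 113; Neither: 9


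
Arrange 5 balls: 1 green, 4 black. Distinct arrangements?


5!/(1!×4!) = 5

5


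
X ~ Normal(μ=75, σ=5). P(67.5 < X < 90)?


z₁=(67.5-75)/5=-1.5, z₂=(90-75)/5=3.0
P = Φ(3.0) - Φ(-1.5) = 0.998650 - 0.066807 = 0.931843 ≈ 0.9318

P(67.5 < X < 90) ≈ 0.9318


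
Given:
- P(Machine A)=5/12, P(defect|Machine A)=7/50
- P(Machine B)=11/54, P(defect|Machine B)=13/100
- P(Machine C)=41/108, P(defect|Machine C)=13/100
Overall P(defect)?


P(B) = Σ P(B|Aᵢ)×P(Aᵢ)
  7/50×5/12 = 7/120
  13/100×11/54 = 143/5400
  13/100×41/108 = 533/10800
Sum = 161/1200

P(defect) = 161/1200 ≈ 13.42%


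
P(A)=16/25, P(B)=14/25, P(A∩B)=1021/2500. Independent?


P(A)×P(B) = 224/625
P(A∩B) = 1021/2500
Not equal → NOT independent

No, not independent


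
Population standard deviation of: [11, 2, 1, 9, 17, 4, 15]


Mean = 59/7
  (11-59/7)²=324/49
  (2-59/7)²=2025/49
  (1-59/7)²=2704/49
  (9-59/7)²=16/49
  (17-59/7)²=3600/49
  (4-59/7)²=961/49
  (15-59/7)²=2116/49
Σ(x-μ)² = 1678/7
σ² = (1678/7)/7 = 1678/49

σ = √(1678/49) ≈ 5.8519


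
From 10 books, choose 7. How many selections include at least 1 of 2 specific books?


Complement: C(10,7) - C(8,7) = 120 - 8 = 112

112


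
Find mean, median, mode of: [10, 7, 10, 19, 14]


Sorted: [7, 10, 10, 14, 19]
Mean = 60/5 = 12
Median = 10
Freq: {10: 2, 7: 1, 19: 1, 14: 1}
Mode: [10]

Mean=12, Median=10, Mode=10


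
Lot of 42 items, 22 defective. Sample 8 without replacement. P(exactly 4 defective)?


Hypergeometric: C(22,4)×C(20,4)/C(42,8)
= 7315×4845/118030185 = 17765/59163

P(X=4) = 17765/59163 ≈ 30.03%


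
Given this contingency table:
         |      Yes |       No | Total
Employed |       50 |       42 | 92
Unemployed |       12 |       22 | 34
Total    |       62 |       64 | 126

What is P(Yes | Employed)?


P(Yes | Employed) = 50/(50+42) = 50/92 = 25/46

P(Yes|Employed) = 25/46 ≈ 54.35%


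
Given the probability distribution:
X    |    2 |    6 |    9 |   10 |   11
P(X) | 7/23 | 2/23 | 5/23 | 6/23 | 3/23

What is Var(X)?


E[X] = 164/23
E[X²] = 1468/23
Var(X) = E[X²] - (E[X])² = 1468/23 - 26896/529 = 6868/529

Var(X) = 6868/529 ≈ 12.9830


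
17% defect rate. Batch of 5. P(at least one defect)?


P(all good) = (83/100)^5 = 3939040643/10000000000
P(≥1 defect) = 6060959357/10000000000

P = 6060959357/10000000000 ≈ 60.61%


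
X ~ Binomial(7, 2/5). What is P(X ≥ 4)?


P(X ≥ 4) = Σ P(X=i) for i=4..7
P(X=4) = 3024/15625
P(X=5) = 6048/78125
P(X=6) = 1344/78125
P(X=7) = 128/78125
Sum = 4528/15625

P(X ≥ 4) = 4528/15625 ≈ 28.98%
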